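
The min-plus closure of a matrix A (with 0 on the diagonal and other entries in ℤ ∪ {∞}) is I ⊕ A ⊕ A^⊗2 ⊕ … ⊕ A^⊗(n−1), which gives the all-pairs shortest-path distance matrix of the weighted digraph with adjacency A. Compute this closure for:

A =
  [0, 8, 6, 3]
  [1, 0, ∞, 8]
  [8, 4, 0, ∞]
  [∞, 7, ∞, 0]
Closure =
  [0, 8, 6, 3]
  [1, 0, 7, 4]
  [5, 4, 0, 8]
  [8, 7, 14, 0]

This is the Floyd-Warshall all-pairs shortest-path computation. For each intermediate vertex k = 0, 1, …, 3, update dist[i][j] ← min(dist[i][j], dist[i][k] + dist[k][j]). The final matrix gives, for each (i, j), the minimum total weight of any directed path from i to j (possibly empty when i = j).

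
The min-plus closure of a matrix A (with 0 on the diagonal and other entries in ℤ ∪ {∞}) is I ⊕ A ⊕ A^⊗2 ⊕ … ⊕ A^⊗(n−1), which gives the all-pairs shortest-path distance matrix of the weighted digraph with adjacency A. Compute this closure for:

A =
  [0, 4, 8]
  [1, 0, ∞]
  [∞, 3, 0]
Closure =
  [0, 4, 8]
  [1, 0, 9]
  [4, 3, 0]

This is the Floyd-Warshall all-pairs shortest-path computation. For each intermediate vertex k = 0, 1, …, 2, update dist[i][j] ← min(dist[i][j], dist[i][k] + dist[k][j]). The final matrix gives, for each (i, j), the minimum total weight of any directed path from i to j (possibly empty when i = j).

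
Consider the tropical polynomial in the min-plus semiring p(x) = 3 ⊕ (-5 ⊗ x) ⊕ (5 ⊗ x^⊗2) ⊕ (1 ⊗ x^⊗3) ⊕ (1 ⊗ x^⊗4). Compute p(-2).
p(-2) = -7

A tropical monomial a ⊗ x^⊗i evaluates to a + i · x. Evaluating each term at x = -2:
  Term 0 contributes 3 + 0 · -2 = 3
  Term 1 contributes -5 + 1 · -2 = -7
  Term 2 contributes 5 + 2 · -2 = 1
  Term 3 contributes 1 + 3 · -2 = -5
  Term 4 contributes 1 + 4 · -2 = -7
p(-2) = ⊕ of these = min[3, -7, 1, -5, -7] = -7.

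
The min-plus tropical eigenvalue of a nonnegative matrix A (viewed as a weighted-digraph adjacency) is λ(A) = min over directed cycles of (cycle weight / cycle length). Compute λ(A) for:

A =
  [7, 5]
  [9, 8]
λ(A) = 7

Enumerate directed cycles and compute their means (weight / length). Sample:
  cycle 0 → 0: weight = 7, length = 1, mean = 7/1 ≈ 7.000
  cycle 1 → 1: weight = 8, length = 1, mean = 8/1 ≈ 8.000
  cycle 0 → 1 → 0: weight = 14, length = 2, mean = 14/2 ≈ 7.000
  cycle 1 → 0 → 1: weight = 14, length = 2, mean = 14/2 ≈ 7.000
Minimum mean = 7.000, attained e.g. along the cycle 0 → 0 with weight 7 and length 1. So λ(A) = 7/1 = 7.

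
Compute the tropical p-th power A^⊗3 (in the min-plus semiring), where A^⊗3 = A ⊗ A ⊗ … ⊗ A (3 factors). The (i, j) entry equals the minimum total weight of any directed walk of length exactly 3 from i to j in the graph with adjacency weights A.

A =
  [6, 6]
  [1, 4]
A^⊗3 =
  [11, 13]
  [8, 11]

Each entry (A^⊗3)_ij equals the minimum over all length-3 walks i = v_0 → v_1 → … → v_3 = j of Σ_t A[v_t][v_{t+1}]. For example, for (i, j) = (0, 1) we minimise over 4 possible intermediate vertex sequences; the minimum is 13, attained along the walk 0 → 1 → 0 → 1.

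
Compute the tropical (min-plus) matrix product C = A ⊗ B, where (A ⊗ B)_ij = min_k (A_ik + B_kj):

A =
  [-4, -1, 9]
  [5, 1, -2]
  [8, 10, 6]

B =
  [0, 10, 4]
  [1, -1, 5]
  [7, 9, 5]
A ⊗ B =
  [-4, -2, 0]
  [2, 0, 3]
  [8, 9, 11]

Apply the min-plus product entry-by-entry:
  C[0][0] = min over k of (A[0][0] + B[0][0] = -4 + 0 = -4, A[0][1] + B[1][0] = -1 + 1 = 0, A[0][2] + B[2][0] = 9 + 7 = 16) = -4 (attained at k = 0)
  C[0][1] = min over k of (A[0][0] + B[0][1] = -4 + 10 = 6, A[0][1] + B[1][1] = -1 + -1 = -2, A[0][2] + B[2][1] = 9 + 9 = 18) = -2 (attained at k = 1)
  C[0][2] = min over k of (A[0][0] + B[0][2] = -4 + 4 = 0, A[0][1] + B[1][2] = -1 + 5 = 4, A[0][2] + B[2][2] = 9 + 5 = 14) = 0 (attained at k = 0)
  C[1][0] = min over k of (A[1][0] + B[0][0] = 5 + 0 = 5, A[1][1] + B[1][0] = 1 + 1 = 2, A[1][2] + B[2][0] = -2 + 7 = 5) = 2 (attained at k = 1)
  C[1][1] = min over k of (A[1][0] + B[0][1] = 5 + 10 = 15, A[1][1] + B[1][1] = 1 + -1 = 0, A[1][2] + B[2][1] = -2 + 9 = 7) = 0 (attained at k = 1)
  C[1][2] = min over k of (A[1][0] + B[0][2] = 5 + 4 = 9, A[1][1] + B[1][2] = 1 + 5 = 6, A[1][2] + B[2][2] = -2 + 5 = 3) = 3 (attained at k = 2)
  C[2][0] = min over k of (A[2][0] + B[0][0] = 8 + 0 = 8, A[2][1] + B[1][0] = 10 + 1 = 11, A[2][2] + B[2][0] = 6 + 7 = 13) = 8 (attained at k = 0)
  C[2][1] = min over k of (A[2][0] + B[0][1] = 8 + 10 = 18, A[2][1] + B[1][1] = 10 + -1 = 9, A[2][2] + B[2][1] = 6 + 9 = 15) = 9 (attained at k = 1)
  C[2][2] = min over k of (A[2][0] + B[0][2] = 8 + 4 = 12, A[2][1] + B[1][2] = 10 + 5 = 15, A[2][2] + B[2][2] = 6 + 5 = 11) = 11 (attained at k = 2)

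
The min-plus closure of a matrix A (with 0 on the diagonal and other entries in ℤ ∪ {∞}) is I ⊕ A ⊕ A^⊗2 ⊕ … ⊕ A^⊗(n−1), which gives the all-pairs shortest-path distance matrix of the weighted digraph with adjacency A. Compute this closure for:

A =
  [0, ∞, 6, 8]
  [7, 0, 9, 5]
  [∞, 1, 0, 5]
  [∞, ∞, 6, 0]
Closure =
  [0, 7, 6, 8]
  [7, 0, 9, 5]
  [8, 1, 0, 5]
  [14, 7, 6, 0]

This is the Floyd-Warshall all-pairs shortest-path computation. For each intermediate vertex k = 0, 1, …, 3, update dist[i][j] ← min(dist[i][j], dist[i][k] + dist[k][j]). The final matrix gives, for each (i, j), the minimum total weight of any directed path from i to j (possibly empty when i = j).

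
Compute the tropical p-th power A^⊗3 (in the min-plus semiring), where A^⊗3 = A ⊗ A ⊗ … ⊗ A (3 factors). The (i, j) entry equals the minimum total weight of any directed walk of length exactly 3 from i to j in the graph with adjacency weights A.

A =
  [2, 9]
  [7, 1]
A^⊗3 =
  [6, 11]
  [9, 3]

Each entry (A^⊗3)_ij equals the minimum over all length-3 walks i = v_0 → v_1 → … → v_3 = j of Σ_t A[v_t][v_{t+1}]. For example, for (i, j) = (0, 1) we minimise over 4 possible intermediate vertex sequences; the minimum is 11, attained along the walk 0 → 1 → 1 → 1.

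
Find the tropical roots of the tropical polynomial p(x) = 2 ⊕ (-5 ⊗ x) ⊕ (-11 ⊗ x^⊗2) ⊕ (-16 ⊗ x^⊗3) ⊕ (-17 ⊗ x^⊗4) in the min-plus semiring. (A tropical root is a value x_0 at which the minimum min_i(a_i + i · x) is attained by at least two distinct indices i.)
Roots: {1, 5, 6, 7}

Each tropical root is a break point of the lower envelope of the lines y = a_i + i · x (there are 5 lines, with slopes 0, 1, ..., 4). Only the lines that attain the minimum somewhere contribute to roots; other lines are dominated. Here the surviving (envelope) indices are i = 4, i = 3, i = 2, i = 1, i = 0.
Intersections between consecutive envelope lines give the roots: for adjacent envelope indices i < j the intersection is x = (a_i − a_j) / (j − i). Reading off the sorted break points: {1, 5, 6, 7}.
Verification: at each break x_0, at least two indices attain the minimum of min_i(a_i + i · x_0).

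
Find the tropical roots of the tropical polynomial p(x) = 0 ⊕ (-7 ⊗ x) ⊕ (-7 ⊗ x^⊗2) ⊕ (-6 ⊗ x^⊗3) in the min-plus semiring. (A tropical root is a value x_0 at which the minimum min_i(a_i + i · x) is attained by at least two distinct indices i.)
Roots: {-1, 0, 7}

Each tropical root is a break point of the lower envelope of the lines y = a_i + i · x (there are 4 lines, with slopes 0, 1, ..., 3). Only the lines that attain the minimum somewhere contribute to roots; other lines are dominated. Here the surviving (envelope) indices are i = 3, i = 2, i = 1, i = 0.
Intersections between consecutive envelope lines give the roots: for adjacent envelope indices i < j the intersection is x = (a_i − a_j) / (j − i). Reading off the sorted break points: {-1, 0, 7}.
Verification: at each break x_0, at least two indices attain the minimum of min_i(a_i + i · x_0).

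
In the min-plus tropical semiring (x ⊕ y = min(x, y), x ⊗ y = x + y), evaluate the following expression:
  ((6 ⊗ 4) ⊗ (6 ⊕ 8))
((6 ⊗ 4) ⊗ (6 ⊕ 8)) = 16

Expand innermost to outermost. Recall ⊕ takes the minimum of its arguments and ⊗ takes their sum. Working out the expression ((6 ⊗ 4) ⊗ (6 ⊕ 8)) gives 16.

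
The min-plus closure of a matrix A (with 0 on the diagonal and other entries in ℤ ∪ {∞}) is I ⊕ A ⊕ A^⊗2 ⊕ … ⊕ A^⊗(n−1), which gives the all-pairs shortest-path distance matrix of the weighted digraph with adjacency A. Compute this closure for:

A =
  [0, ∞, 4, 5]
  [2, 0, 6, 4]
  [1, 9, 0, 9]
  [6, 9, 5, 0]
Closure =
  [0, 13, 4, 5]
  [2, 0, 6, 4]
  [1, 9, 0, 6]
  [6, 9, 5, 0]

This is the Floyd-Warshall all-pairs shortest-path computation. For each intermediate vertex k = 0, 1, …, 3, update dist[i][j] ← min(dist[i][j], dist[i][k] + dist[k][j]). The final matrix gives, for each (i, j), the minimum total weight of any directed path from i to j (possibly empty when i = j).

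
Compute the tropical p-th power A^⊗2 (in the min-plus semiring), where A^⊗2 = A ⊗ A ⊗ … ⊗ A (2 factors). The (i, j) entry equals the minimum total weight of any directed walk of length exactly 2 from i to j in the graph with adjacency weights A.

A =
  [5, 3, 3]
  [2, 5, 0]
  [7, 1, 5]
A^⊗2 =
  [5, 4, 3]
  [7, 1, 5]
  [3, 6, 1]

Each entry (A^⊗2)_ij equals the minimum over all length-2 walks i = v_0 → v_1 → … → v_2 = j of Σ_t A[v_t][v_{t+1}]. For example, for (i, j) = (0, 2) we minimise over 3 possible intermediate vertex sequences; the minimum is 3, attained along the walk 0 → 1 → 2.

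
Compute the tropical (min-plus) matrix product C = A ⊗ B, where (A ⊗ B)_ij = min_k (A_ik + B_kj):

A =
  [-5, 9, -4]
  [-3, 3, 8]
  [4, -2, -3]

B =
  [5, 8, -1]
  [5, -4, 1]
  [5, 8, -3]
A ⊗ B =
  [0, 3, -7]
  [2, -1, -4]
  [2, -6, -6]

Apply the min-plus product entry-by-entry:
  C[0][0] = min over k of (A[0][0] + B[0][0] = -5 + 5 = 0, A[0][1] + B[1][0] = 9 + 5 = 14, A[0][2] + B[2][0] = -4 + 5 = 1) = 0 (attained at k = 0)
  C[0][1] = min over k of (A[0][0] + B[0][1] = -5 + 8 = 3, A[0][1] + B[1][1] = 9 + -4 = 5, A[0][2] + B[2][1] = -4 + 8 = 4) = 3 (attained at k = 0)
  C[0][2] = min over k of (A[0][0] + B[0][2] = -5 + -1 = -6, A[0][1] + B[1][2] = 9 + 1 = 10, A[0][2] + B[2][2] = -4 + -3 = -7) = -7 (attained at k = 2)
  C[1][0] = min over k of (A[1][0] + B[0][0] = -3 + 5 = 2, A[1][1] + B[1][0] = 3 + 5 = 8, A[1][2] + B[2][0] = 8 + 5 = 13) = 2 (attained at k = 0)
  C[1][1] = min over k of (A[1][0] + B[0][1] = -3 + 8 = 5, A[1][1] + B[1][1] = 3 + -4 = -1, A[1][2] + B[2][1] = 8 + 8 = 16) = -1 (attained at k = 1)
  C[1][2] = min over k of (A[1][0] + B[0][2] = -3 + -1 = -4, A[1][1] + B[1][2] = 3 + 1 = 4, A[1][2] + B[2][2] = 8 + -3 = 5) = -4 (attained at k = 0)
  C[2][0] = min over k of (A[2][0] + B[0][0] = 4 + 5 = 9, A[2][1] + B[1][0] = -2 + 5 = 3, A[2][2] + B[2][0] = -3 + 5 = 2) = 2 (attained at k = 2)
  C[2][1] = min over k of (A[2][0] + B[0][1] = 4 + 8 = 12, A[2][1] + B[1][1] = -2 + -4 = -6, A[2][2] + B[2][1] = -3 + 8 = 5) = -6 (attained at k = 1)
  C[2][2] = min over k of (A[2][0] + B[0][2] = 4 + -1 = 3, A[2][1] + B[1][2] = -2 + 1 = -1, A[2][2] + B[2][2] = -3 + -3 = -6) = -6 (attained at k = 2)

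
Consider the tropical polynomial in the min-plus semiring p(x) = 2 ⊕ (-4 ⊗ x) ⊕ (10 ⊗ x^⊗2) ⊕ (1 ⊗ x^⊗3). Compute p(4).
p(4) = 0

A tropical monomial a ⊗ x^⊗i evaluates to a + i · x. Evaluating each term at x = 4:
  Term 0 contributes 2 + 0 · 4 = 2
  Term 1 contributes -4 + 1 · 4 = 0
  Term 2 contributes 10 + 2 · 4 = 18
  Term 3 contributes 1 + 3 · 4 = 13
p(4) = ⊕ of these = min[2, 0, 18, 13] = 0.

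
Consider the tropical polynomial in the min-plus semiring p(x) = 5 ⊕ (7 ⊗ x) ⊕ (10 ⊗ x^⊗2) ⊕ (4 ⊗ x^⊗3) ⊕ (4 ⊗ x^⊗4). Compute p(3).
p(3) = 5

A tropical monomial a ⊗ x^⊗i evaluates to a + i · x. Evaluating each term at x = 3:
  Term 0 contributes 5 + 0 · 3 = 5
  Term 1 contributes 7 + 1 · 3 = 10
  Term 2 contributes 10 + 2 · 3 = 16
  Term 3 contributes 4 + 3 · 3 = 13
  Term 4 contributes 4 + 4 · 3 = 16
p(3) = ⊕ of these = min[5, 10, 16, 13, 16] = 5.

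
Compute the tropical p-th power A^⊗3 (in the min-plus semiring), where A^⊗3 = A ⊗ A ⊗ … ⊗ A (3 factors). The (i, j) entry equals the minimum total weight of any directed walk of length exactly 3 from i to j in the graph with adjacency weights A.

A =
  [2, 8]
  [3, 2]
A^⊗3 =
  [6, 12]
  [7, 6]

Each entry (A^⊗3)_ij equals the minimum over all length-3 walks i = v_0 → v_1 → … → v_3 = j of Σ_t A[v_t][v_{t+1}]. For example, for (i, j) = (0, 1) we minimise over 4 possible intermediate vertex sequences; the minimum is 12, attained along the walk 0 → 0 → 0 → 1.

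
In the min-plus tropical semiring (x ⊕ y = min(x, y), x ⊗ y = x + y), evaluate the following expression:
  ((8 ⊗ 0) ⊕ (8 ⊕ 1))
((8 ⊗ 0) ⊕ (8 ⊕ 1)) = 1

Expand innermost to outermost. Recall ⊕ takes the minimum of its arguments and ⊗ takes their sum. Working out the expression ((8 ⊗ 0) ⊕ (8 ⊕ 1)) gives 1.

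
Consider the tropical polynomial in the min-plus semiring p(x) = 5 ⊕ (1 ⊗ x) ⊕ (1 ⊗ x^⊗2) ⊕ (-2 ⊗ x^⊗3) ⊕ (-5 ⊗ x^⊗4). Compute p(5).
p(5) = 5

A tropical monomial a ⊗ x^⊗i evaluates to a + i · x. Evaluating each term at x = 5:
  Term 0 contributes 5 + 0 · 5 = 5
  Term 1 contributes 1 + 1 · 5 = 6
  Term 2 contributes 1 + 2 · 5 = 11
  Term 3 contributes -2 + 3 · 5 = 13
  Term 4 contributes -5 + 4 · 5 = 15
p(5) = ⊕ of these = min[5, 6, 11, 13, 15] = 5.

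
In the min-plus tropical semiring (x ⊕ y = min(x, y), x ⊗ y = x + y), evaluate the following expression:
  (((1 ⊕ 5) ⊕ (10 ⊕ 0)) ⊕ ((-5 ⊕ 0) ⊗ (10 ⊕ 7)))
(((1 ⊕ 5) ⊕ (10 ⊕ 0)) ⊕ ((-5 ⊕ 0) ⊗ (10 ⊕ 7))) = 0

Expand innermost to outermost. Recall ⊕ takes the minimum of its arguments and ⊗ takes their sum. Working out the expression (((1 ⊕ 5) ⊕ (10 ⊕ 0)) ⊕ ((-5 ⊕ 0) ⊗ (10 ⊕ 7))) gives 0.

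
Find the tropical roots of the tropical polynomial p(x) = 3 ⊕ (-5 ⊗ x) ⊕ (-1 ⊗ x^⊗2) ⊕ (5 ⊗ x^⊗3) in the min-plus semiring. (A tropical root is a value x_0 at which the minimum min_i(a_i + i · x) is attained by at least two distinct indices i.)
Roots: {-6, -4, 8}

Each tropical root is a break point of the lower envelope of the lines y = a_i + i · x (there are 4 lines, with slopes 0, 1, ..., 3). Only the lines that attain the minimum somewhere contribute to roots; other lines are dominated. Here the surviving (envelope) indices are i = 3, i = 2, i = 1, i = 0.
Intersections between consecutive envelope lines give the roots: for adjacent envelope indices i < j the intersection is x = (a_i − a_j) / (j − i). Reading off the sorted break points: {-6, -4, 8}.
Verification: at each break x_0, at least two indices attain the minimum of min_i(a_i + i · x_0).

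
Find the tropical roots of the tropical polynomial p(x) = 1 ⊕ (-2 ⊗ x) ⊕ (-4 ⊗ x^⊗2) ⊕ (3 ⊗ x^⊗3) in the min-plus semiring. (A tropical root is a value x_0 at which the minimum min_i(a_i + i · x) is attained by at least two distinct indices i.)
Roots: {-7, 2, 3}

Each tropical root is a break point of the lower envelope of the lines y = a_i + i · x (there are 4 lines, with slopes 0, 1, ..., 3). Only the lines that attain the minimum somewhere contribute to roots; other lines are dominated. Here the surviving (envelope) indices are i = 3, i = 2, i = 1, i = 0.
Intersections between consecutive envelope lines give the roots: for adjacent envelope indices i < j the intersection is x = (a_i − a_j) / (j − i). Reading off the sorted break points: {-7, 2, 3}.
Verification: at each break x_0, at least two indices attain the minimum of min_i(a_i + i · x_0).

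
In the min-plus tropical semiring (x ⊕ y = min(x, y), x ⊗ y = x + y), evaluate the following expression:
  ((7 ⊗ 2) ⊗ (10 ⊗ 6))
((7 ⊗ 2) ⊗ (10 ⊗ 6)) = 25

Expand innermost to outermost. Recall ⊕ takes the minimum of its arguments and ⊗ takes their sum. Working out the expression ((7 ⊗ 2) ⊗ (10 ⊗ 6)) gives 25.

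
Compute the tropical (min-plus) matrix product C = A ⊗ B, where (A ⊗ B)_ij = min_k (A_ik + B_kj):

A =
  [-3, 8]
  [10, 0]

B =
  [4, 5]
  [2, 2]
A ⊗ B =
  [1, 2]
  [2, 2]

Apply the min-plus product entry-by-entry:
  C[0][0] = min over k of (A[0][0] + B[0][0] = -3 + 4 = 1, A[0][1] + B[1][0] = 8 + 2 = 10) = 1 (attained at k = 0)
  C[0][1] = min over k of (A[0][0] + B[0][1] = -3 + 5 = 2, A[0][1] + B[1][1] = 8 + 2 = 10) = 2 (attained at k = 0)
  C[1][0] = min over k of (A[1][0] + B[0][0] = 10 + 4 = 14, A[1][1] + B[1][0] = 0 + 2 = 2) = 2 (attained at k = 1)
  C[1][1] = min over k of (A[1][0] + B[0][1] = 10 + 5 = 15, A[1][1] + B[1][1] = 0 + 2 = 2) = 2 (attained at k = 1)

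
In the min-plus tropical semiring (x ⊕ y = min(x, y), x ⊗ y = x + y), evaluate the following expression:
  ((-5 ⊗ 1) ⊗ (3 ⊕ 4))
((-5 ⊗ 1) ⊗ (3 ⊕ 4)) = -1

Expand innermost to outermost. Recall ⊕ takes the minimum of its arguments and ⊗ takes their sum. Working out the expression ((-5 ⊗ 1) ⊗ (3 ⊕ 4)) gives -1.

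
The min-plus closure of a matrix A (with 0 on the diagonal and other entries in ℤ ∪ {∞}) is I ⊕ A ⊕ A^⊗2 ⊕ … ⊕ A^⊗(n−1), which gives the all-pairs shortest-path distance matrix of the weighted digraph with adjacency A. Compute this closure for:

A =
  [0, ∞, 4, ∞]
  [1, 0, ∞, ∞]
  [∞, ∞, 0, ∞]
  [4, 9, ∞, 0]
Closure =
  [0, ∞, 4, ∞]
  [1, 0, 5, ∞]
  [∞, ∞, 0, ∞]
  [4, 9, 8, 0]

This is the Floyd-Warshall all-pairs shortest-path computation. For each intermediate vertex k = 0, 1, …, 3, update dist[i][j] ← min(dist[i][j], dist[i][k] + dist[k][j]). The final matrix gives, for each (i, j), the minimum total weight of any directed path from i to j (possibly empty when i = j).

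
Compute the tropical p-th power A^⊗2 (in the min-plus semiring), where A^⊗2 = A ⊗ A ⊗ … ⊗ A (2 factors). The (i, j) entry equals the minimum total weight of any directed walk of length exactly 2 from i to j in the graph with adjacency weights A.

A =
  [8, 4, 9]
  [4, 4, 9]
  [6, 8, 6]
A^⊗2 =
  [8, 8, 13]
  [8, 8, 13]
  [12, 10, 12]

Each entry (A^⊗2)_ij equals the minimum over all length-2 walks i = v_0 → v_1 → … → v_2 = j of Σ_t A[v_t][v_{t+1}]. For example, for (i, j) = (0, 2) we minimise over 3 possible intermediate vertex sequences; the minimum is 13, attained along the walk 0 → 1 → 2.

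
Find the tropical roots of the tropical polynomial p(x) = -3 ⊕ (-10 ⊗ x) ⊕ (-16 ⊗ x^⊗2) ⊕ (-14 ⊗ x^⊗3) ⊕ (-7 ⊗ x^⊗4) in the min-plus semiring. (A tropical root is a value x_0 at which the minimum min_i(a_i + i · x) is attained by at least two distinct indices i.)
Roots: {-7, -2, 6, 7}

Each tropical root is a break point of the lower envelope of the lines y = a_i + i · x (there are 5 lines, with slopes 0, 1, ..., 4). Only the lines that attain the minimum somewhere contribute to roots; other lines are dominated. Here the surviving (envelope) indices are i = 4, i = 3, i = 2, i = 1, i = 0.
Intersections between consecutive envelope lines give the roots: for adjacent envelope indices i < j the intersection is x = (a_i − a_j) / (j − i). Reading off the sorted break points: {-7, -2, 6, 7}.
Verification: at each break x_0, at least two indices attain the minimum of min_i(a_i + i · x_0).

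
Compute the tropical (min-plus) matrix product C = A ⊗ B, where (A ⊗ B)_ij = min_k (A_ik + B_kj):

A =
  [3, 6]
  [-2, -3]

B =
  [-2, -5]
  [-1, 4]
A ⊗ B =
  [1, -2]
  [-4, -7]

Apply the min-plus product entry-by-entry:
  C[0][0] = min over k of (A[0][0] + B[0][0] = 3 + -2 = 1, A[0][1] + B[1][0] = 6 + -1 = 5) = 1 (attained at k = 0)
  C[0][1] = min over k of (A[0][0] + B[0][1] = 3 + -5 = -2, A[0][1] + B[1][1] = 6 + 4 = 10) = -2 (attained at k = 0)
  C[1][0] = min over k of (A[1][0] + B[0][0] = -2 + -2 = -4, A[1][1] + B[1][0] = -3 + -1 = -4) = -4 (attained at k = 0)
  C[1][1] = min over k of (A[1][0] + B[0][1] = -2 + -5 = -7, A[1][1] + B[1][1] = -3 + 4 = 1) = -7 (attained at k = 0)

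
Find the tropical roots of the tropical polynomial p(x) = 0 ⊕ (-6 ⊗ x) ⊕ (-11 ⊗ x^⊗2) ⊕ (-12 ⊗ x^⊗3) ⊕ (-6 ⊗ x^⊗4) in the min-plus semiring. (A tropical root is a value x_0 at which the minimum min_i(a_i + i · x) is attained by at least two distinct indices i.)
Roots: {-6, 1, 5, 6}

Each tropical root is a break point of the lower envelope of the lines y = a_i + i · x (there are 5 lines, with slopes 0, 1, ..., 4). Only the lines that attain the minimum somewhere contribute to roots; other lines are dominated. Here the surviving (envelope) indices are i = 4, i = 3, i = 2, i = 1, i = 0.
Intersections between consecutive envelope lines give the roots: for adjacent envelope indices i < j the intersection is x = (a_i − a_j) / (j − i). Reading off the sorted break points: {-6, 1, 5, 6}.
Verification: at each break x_0, at least two indices attain the minimum of min_i(a_i + i · x_0).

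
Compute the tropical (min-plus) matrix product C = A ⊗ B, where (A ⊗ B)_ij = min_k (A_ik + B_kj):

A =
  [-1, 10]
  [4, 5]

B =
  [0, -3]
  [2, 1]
A ⊗ B =
  [-1, -4]
  [4, 1]

Apply the min-plus product entry-by-entry:
  C[0][0] = min over k of (A[0][0] + B[0][0] = -1 + 0 = -1, A[0][1] + B[1][0] = 10 + 2 = 12) = -1 (attained at k = 0)
  C[0][1] = min over k of (A[0][0] + B[0][1] = -1 + -3 = -4, A[0][1] + B[1][1] = 10 + 1 = 11) = -4 (attained at k = 0)
  C[1][0] = min over k of (A[1][0] + B[0][0] = 4 + 0 = 4, A[1][1] + B[1][0] = 5 + 2 = 7) = 4 (attained at k = 0)
  C[1][1] = min over k of (A[1][0] + B[0][1] = 4 + -3 = 1, A[1][1] + B[1][1] = 5 + 1 = 6) = 1 (attained at k = 0)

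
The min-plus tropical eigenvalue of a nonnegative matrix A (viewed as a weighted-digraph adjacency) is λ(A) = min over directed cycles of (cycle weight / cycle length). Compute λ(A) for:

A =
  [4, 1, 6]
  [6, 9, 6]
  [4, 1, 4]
λ(A) = 7/2

Enumerate directed cycles and compute their means (weight / length). Sample:
  cycle 0 → 0: weight = 4, length = 1, mean = 4/1 ≈ 4.000
  cycle 1 → 1: weight = 9, length = 1, mean = 9/1 ≈ 9.000
  cycle 2 → 2: weight = 4, length = 1, mean = 4/1 ≈ 4.000
  cycle 0 → 1 → 0: weight = 7, length = 2, mean = 7/2 ≈ 3.500
  cycle 0 → 2 → 0: weight = 10, length = 2, mean = 10/2 ≈ 5.000
  cycle 1 → 0 → 1: weight = 7, length = 2, mean = 7/2 ≈ 3.500
Minimum mean = 3.500, attained e.g. along the cycle 0 → 1 → 0 with weight 7 and length 2. So λ(A) = 7/2 = 7/2.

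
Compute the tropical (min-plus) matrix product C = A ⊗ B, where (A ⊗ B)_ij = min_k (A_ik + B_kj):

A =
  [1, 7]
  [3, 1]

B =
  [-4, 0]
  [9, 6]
A ⊗ B =
  [-3, 1]
  [-1, 3]

Apply the min-plus product entry-by-entry:
  C[0][0] = min over k of (A[0][0] + B[0][0] = 1 + -4 = -3, A[0][1] + B[1][0] = 7 + 9 = 16) = -3 (attained at k = 0)
  C[0][1] = min over k of (A[0][0] + B[0][1] = 1 + 0 = 1, A[0][1] + B[1][1] = 7 + 6 = 13) = 1 (attained at k = 0)
  C[1][0] = min over k of (A[1][0] + B[0][0] = 3 + -4 = -1, A[1][1] + B[1][0] = 1 + 9 = 10) = -1 (attained at k = 0)
  C[1][1] = min over k of (A[1][0] + B[0][1] = 3 + 0 = 3, A[1][1] + B[1][1] = 1 + 6 = 7) = 3 (attained at k = 0)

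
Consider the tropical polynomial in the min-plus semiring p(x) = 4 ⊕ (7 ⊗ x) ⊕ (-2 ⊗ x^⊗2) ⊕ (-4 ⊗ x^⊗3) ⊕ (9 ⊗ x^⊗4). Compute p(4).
p(4) = 4

A tropical monomial a ⊗ x^⊗i evaluates to a + i · x. Evaluating each term at x = 4:
  Term 0 contributes 4 + 0 · 4 = 4
  Term 1 contributes 7 + 1 · 4 = 11
  Term 2 contributes -2 + 2 · 4 = 6
  Term 3 contributes -4 + 3 · 4 = 8
  Term 4 contributes 9 + 4 · 4 = 25
p(4) = ⊕ of these = min[4, 11, 6, 8, 25] = 4.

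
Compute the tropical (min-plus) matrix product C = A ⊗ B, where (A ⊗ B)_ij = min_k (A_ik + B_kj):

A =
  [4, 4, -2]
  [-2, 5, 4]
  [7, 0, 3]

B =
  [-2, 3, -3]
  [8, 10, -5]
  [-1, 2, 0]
A ⊗ B =
  [-3, 0, -2]
  [-4, 1, -5]
  [2, 5, -5]

Apply the min-plus product entry-by-entry:
  C[0][0] = min over k of (A[0][0] + B[0][0] = 4 + -2 = 2, A[0][1] + B[1][0] = 4 + 8 = 12, A[0][2] + B[2][0] = -2 + -1 = -3) = -3 (attained at k = 2)
  C[0][1] = min over k of (A[0][0] + B[0][1] = 4 + 3 = 7, A[0][1] + B[1][1] = 4 + 10 = 14, A[0][2] + B[2][1] = -2 + 2 = 0) = 0 (attained at k = 2)
  C[0][2] = min over k of (A[0][0] + B[0][2] = 4 + -3 = 1, A[0][1] + B[1][2] = 4 + -5 = -1, A[0][2] + B[2][2] = -2 + 0 = -2) = -2 (attained at k = 2)
  C[1][0] = min over k of (A[1][0] + B[0][0] = -2 + -2 = -4, A[1][1] + B[1][0] = 5 + 8 = 13, A[1][2] + B[2][0] = 4 + -1 = 3) = -4 (attained at k = 0)
  C[1][1] = min over k of (A[1][0] + B[0][1] = -2 + 3 = 1, A[1][1] + B[1][1] = 5 + 10 = 15, A[1][2] + B[2][1] = 4 + 2 = 6) = 1 (attained at k = 0)
  C[1][2] = min over k of (A[1][0] + B[0][2] = -2 + -3 = -5, A[1][1] + B[1][2] = 5 + -5 = 0, A[1][2] + B[2][2] = 4 + 0 = 4) = -5 (attained at k = 0)
  C[2][0] = min over k of (A[2][0] + B[0][0] = 7 + -2 = 5, A[2][1] + B[1][0] = 0 + 8 = 8, A[2][2] + B[2][0] = 3 + -1 = 2) = 2 (attained at k = 2)
  C[2][1] = min over k of (A[2][0] + B[0][1] = 7 + 3 = 10, A[2][1] + B[1][1] = 0 + 10 = 10, A[2][2] + B[2][1] = 3 + 2 = 5) = 5 (attained at k = 2)
  C[2][2] = min over k of (A[2][0] + B[0][2] = 7 + -3 = 4, A[2][1] + B[1][2] = 0 + -5 = -5, A[2][2] + B[2][2] = 3 + 0 = 3) = -5 (attained at k = 1)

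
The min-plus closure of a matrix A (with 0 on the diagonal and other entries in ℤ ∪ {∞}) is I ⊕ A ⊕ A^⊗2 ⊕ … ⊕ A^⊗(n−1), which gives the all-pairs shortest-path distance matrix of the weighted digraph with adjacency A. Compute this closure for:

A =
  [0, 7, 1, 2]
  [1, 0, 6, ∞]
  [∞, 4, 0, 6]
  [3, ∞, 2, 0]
Closure =
  [0, 5, 1, 2]
  [1, 0, 2, 3]
  [5, 4, 0, 6]
  [3, 6, 2, 0]

This is the Floyd-Warshall all-pairs shortest-path computation. For each intermediate vertex k = 0, 1, …, 3, update dist[i][j] ← min(dist[i][j], dist[i][k] + dist[k][j]). The final matrix gives, for each (i, j), the minimum total weight of any directed path from i to j (possibly empty when i = j).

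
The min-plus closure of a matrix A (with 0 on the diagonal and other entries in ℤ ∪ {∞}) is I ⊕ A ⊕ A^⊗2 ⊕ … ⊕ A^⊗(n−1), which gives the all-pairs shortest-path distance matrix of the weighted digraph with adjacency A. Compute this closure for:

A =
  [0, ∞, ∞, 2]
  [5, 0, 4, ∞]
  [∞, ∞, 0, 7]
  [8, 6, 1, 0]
Closure =
  [0, 8, 3, 2]
  [5, 0, 4, 7]
  [15, 13, 0, 7]
  [8, 6, 1, 0]

This is the Floyd-Warshall all-pairs shortest-path computation. For each intermediate vertex k = 0, 1, …, 3, update dist[i][j] ← min(dist[i][j], dist[i][k] + dist[k][j]). The final matrix gives, for each (i, j), the minimum total weight of any directed path from i to j (possibly empty when i = j).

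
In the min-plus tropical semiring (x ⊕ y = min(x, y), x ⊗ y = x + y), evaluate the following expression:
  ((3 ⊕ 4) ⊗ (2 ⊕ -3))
((3 ⊕ 4) ⊗ (2 ⊕ -3)) = 0

Expand innermost to outermost. Recall ⊕ takes the minimum of its arguments and ⊗ takes their sum. Working out the expression ((3 ⊕ 4) ⊗ (2 ⊕ -3)) gives 0.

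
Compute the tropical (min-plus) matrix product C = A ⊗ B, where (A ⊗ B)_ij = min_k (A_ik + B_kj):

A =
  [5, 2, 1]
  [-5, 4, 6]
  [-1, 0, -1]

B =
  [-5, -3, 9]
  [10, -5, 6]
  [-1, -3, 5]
A ⊗ B =
  [0, -3, 6]
  [-10, -8, 4]
  [-6, -5, 4]

Apply the min-plus product entry-by-entry:
  C[0][0] = min over k of (A[0][0] + B[0][0] = 5 + -5 = 0, A[0][1] + B[1][0] = 2 + 10 = 12, A[0][2] + B[2][0] = 1 + -1 = 0) = 0 (attained at k = 0)
  C[0][1] = min over k of (A[0][0] + B[0][1] = 5 + -3 = 2, A[0][1] + B[1][1] = 2 + -5 = -3, A[0][2] + B[2][1] = 1 + -3 = -2) = -3 (attained at k = 1)
  C[0][2] = min over k of (A[0][0] + B[0][2] = 5 + 9 = 14, A[0][1] + B[1][2] = 2 + 6 = 8, A[0][2] + B[2][2] = 1 + 5 = 6) = 6 (attained at k = 2)
  C[1][0] = min over k of (A[1][0] + B[0][0] = -5 + -5 = -10, A[1][1] + B[1][0] = 4 + 10 = 14, A[1][2] + B[2][0] = 6 + -1 = 5) = -10 (attained at k = 0)
  C[1][1] = min over k of (A[1][0] + B[0][1] = -5 + -3 = -8, A[1][1] + B[1][1] = 4 + -5 = -1, A[1][2] + B[2][1] = 6 + -3 = 3) = -8 (attained at k = 0)
  C[1][2] = min over k of (A[1][0] + B[0][2] = -5 + 9 = 4, A[1][1] + B[1][2] = 4 + 6 = 10, A[1][2] + B[2][2] = 6 + 5 = 11) = 4 (attained at k = 0)
  C[2][0] = min over k of (A[2][0] + B[0][0] = -1 + -5 = -6, A[2][1] + B[1][0] = 0 + 10 = 10, A[2][2] + B[2][0] = -1 + -1 = -2) = -6 (attained at k = 0)
  C[2][1] = min over k of (A[2][0] + B[0][1] = -1 + -3 = -4, A[2][1] + B[1][1] = 0 + -5 = -5, A[2][2] + B[2][1] = -1 + -3 = -4) = -5 (attained at k = 1)
  C[2][2] = min over k of (A[2][0] + B[0][2] = -1 + 9 = 8, A[2][1] + B[1][2] = 0 + 6 = 6, A[2][2] + B[2][2] = -1 + 5 = 4) = 4 (attained at k = 2)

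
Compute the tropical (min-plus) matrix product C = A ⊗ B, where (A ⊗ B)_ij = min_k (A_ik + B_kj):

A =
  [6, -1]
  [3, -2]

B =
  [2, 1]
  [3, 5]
A ⊗ B =
  [2, 4]
  [1, 3]

Apply the min-plus product entry-by-entry:
  C[0][0] = min over k of (A[0][0] + B[0][0] = 6 + 2 = 8, A[0][1] + B[1][0] = -1 + 3 = 2) = 2 (attained at k = 1)
  C[0][1] = min over k of (A[0][0] + B[0][1] = 6 + 1 = 7, A[0][1] + B[1][1] = -1 + 5 = 4) = 4 (attained at k = 1)
  C[1][0] = min over k of (A[1][0] + B[0][0] = 3 + 2 = 5, A[1][1] + B[1][0] = -2 + 3 = 1) = 1 (attained at k = 1)
  C[1][1] = min over k of (A[1][0] + B[0][1] = 3 + 1 = 4, A[1][1] + B[1][1] = -2 + 5 = 3) = 3 (attained at k = 1)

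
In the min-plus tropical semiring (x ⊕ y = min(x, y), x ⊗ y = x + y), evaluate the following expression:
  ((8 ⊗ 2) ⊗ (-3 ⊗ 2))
((8 ⊗ 2) ⊗ (-3 ⊗ 2)) = 9

Expand innermost to outermost. Recall ⊕ takes the minimum of its arguments and ⊗ takes their sum. Working out the expression ((8 ⊗ 2) ⊗ (-3 ⊗ 2)) gives 9.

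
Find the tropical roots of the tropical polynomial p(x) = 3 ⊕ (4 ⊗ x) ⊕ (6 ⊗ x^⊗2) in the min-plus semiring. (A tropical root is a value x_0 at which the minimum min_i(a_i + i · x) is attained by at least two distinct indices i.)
Roots: {-2, -1}

Each tropical root is a break point of the lower envelope of the lines y = a_i + i · x (there are 3 lines, with slopes 0, 1, ..., 2). Only the lines that attain the minimum somewhere contribute to roots; other lines are dominated. Here the surviving (envelope) indices are i = 2, i = 1, i = 0.
Intersections between consecutive envelope lines give the roots: for adjacent envelope indices i < j the intersection is x = (a_i − a_j) / (j − i). Reading off the sorted break points: {-2, -1}.
Verification: at each break x_0, at least two indices attain the minimum of min_i(a_i + i · x_0).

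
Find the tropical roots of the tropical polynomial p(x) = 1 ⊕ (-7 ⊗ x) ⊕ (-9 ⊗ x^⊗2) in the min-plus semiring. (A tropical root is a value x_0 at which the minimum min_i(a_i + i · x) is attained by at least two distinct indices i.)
Roots: {2, 8}

Each tropical root is a break point of the lower envelope of the lines y = a_i + i · x (there are 3 lines, with slopes 0, 1, ..., 2). Only the lines that attain the minimum somewhere contribute to roots; other lines are dominated. Here the surviving (envelope) indices are i = 2, i = 1, i = 0.
Intersections between consecutive envelope lines give the roots: for adjacent envelope indices i < j the intersection is x = (a_i − a_j) / (j − i). Reading off the sorted break points: {2, 8}.
Verification: at each break x_0, at least two indices attain the minimum of min_i(a_i + i · x_0).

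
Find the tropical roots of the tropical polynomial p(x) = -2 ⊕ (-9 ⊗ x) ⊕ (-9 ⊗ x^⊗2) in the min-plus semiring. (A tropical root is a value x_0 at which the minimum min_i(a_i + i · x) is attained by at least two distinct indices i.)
Roots: {0, 7}

Each tropical root is a break point of the lower envelope of the lines y = a_i + i · x (there are 3 lines, with slopes 0, 1, ..., 2). Only the lines that attain the minimum somewhere contribute to roots; other lines are dominated. Here the surviving (envelope) indices are i = 2, i = 1, i = 0.
Intersections between consecutive envelope lines give the roots: for adjacent envelope indices i < j the intersection is x = (a_i − a_j) / (j − i). Reading off the sorted break points: {0, 7}.
Verification: at each break x_0, at least two indices attain the minimum of min_i(a_i + i · x_0).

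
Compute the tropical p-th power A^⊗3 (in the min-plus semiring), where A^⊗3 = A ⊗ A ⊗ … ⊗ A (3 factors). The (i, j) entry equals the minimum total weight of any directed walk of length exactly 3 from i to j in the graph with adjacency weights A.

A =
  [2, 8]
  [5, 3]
A^⊗3 =
  [6, 12]
  [9, 9]

Each entry (A^⊗3)_ij equals the minimum over all length-3 walks i = v_0 → v_1 → … → v_3 = j of Σ_t A[v_t][v_{t+1}]. For example, for (i, j) = (0, 1) we minimise over 4 possible intermediate vertex sequences; the minimum is 12, attained along the walk 0 → 0 → 0 → 1.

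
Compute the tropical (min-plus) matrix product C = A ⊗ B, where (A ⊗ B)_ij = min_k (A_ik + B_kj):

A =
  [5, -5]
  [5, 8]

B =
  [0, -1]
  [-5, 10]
A ⊗ B =
  [-10, 4]
  [3, 4]

Apply the min-plus product entry-by-entry:
  C[0][0] = min over k of (A[0][0] + B[0][0] = 5 + 0 = 5, A[0][1] + B[1][0] = -5 + -5 = -10) = -10 (attained at k = 1)
  C[0][1] = min over k of (A[0][0] + B[0][1] = 5 + -1 = 4, A[0][1] + B[1][1] = -5 + 10 = 5) = 4 (attained at k = 0)
  C[1][0] = min over k of (A[1][0] + B[0][0] = 5 + 0 = 5, A[1][1] + B[1][0] = 8 + -5 = 3) = 3 (attained at k = 1)
  C[1][1] = min over k of (A[1][0] + B[0][1] = 5 + -1 = 4, A[1][1] + B[1][1] = 8 + 10 = 18) = 4 (attained at k = 0)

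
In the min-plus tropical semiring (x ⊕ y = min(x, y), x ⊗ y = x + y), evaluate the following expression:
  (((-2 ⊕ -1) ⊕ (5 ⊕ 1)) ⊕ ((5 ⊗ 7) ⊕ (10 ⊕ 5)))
(((-2 ⊕ -1) ⊕ (5 ⊕ 1)) ⊕ ((5 ⊗ 7) ⊕ (10 ⊕ 5))) = -2

Expand innermost to outermost. Recall ⊕ takes the minimum of its arguments and ⊗ takes their sum. Working out the expression (((-2 ⊕ -1) ⊕ (5 ⊕ 1)) ⊕ ((5 ⊗ 7) ⊕ (10 ⊕ 5))) gives -2.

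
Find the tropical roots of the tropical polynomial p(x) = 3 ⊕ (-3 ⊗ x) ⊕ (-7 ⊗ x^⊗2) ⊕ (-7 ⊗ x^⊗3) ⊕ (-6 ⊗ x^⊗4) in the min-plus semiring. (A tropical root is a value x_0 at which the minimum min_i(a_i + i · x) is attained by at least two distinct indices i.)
Roots: {-1, 0, 4, 6}

Each tropical root is a break point of the lower envelope of the lines y = a_i + i · x (there are 5 lines, with slopes 0, 1, ..., 4). Only the lines that attain the minimum somewhere contribute to roots; other lines are dominated. Here the surviving (envelope) indices are i = 4, i = 3, i = 2, i = 1, i = 0.
Intersections between consecutive envelope lines give the roots: for adjacent envelope indices i < j the intersection is x = (a_i − a_j) / (j − i). Reading off the sorted break points: {-1, 0, 4, 6}.
Verification: at each break x_0, at least two indices attain the minimum of min_i(a_i + i · x_0).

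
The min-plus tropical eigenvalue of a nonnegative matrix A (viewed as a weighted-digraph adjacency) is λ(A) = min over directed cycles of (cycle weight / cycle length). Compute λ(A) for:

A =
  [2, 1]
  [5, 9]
λ(A) = 2

Enumerate directed cycles and compute their means (weight / length). Sample:
  cycle 0 → 0: weight = 2, length = 1, mean = 2/1 ≈ 2.000
  cycle 1 → 1: weight = 9, length = 1, mean = 9/1 ≈ 9.000
  cycle 0 → 1 → 0: weight = 6, length = 2, mean = 6/2 ≈ 3.000
  cycle 1 → 0 → 1: weight = 6, length = 2, mean = 6/2 ≈ 3.000
Minimum mean = 2.000, attained e.g. along the cycle 0 → 0 with weight 2 and length 1. So λ(A) = 2/1 = 2.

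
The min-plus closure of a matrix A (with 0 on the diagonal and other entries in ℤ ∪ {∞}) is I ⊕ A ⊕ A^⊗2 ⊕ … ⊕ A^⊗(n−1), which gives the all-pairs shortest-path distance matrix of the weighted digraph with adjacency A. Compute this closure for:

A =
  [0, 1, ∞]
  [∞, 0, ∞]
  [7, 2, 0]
Closure =
  [0, 1, ∞]
  [∞, 0, ∞]
  [7, 2, 0]

This is the Floyd-Warshall all-pairs shortest-path computation. For each intermediate vertex k = 0, 1, …, 2, update dist[i][j] ← min(dist[i][j], dist[i][k] + dist[k][j]). The final matrix gives, for each (i, j), the minimum total weight of any directed path from i to j (possibly empty when i = j).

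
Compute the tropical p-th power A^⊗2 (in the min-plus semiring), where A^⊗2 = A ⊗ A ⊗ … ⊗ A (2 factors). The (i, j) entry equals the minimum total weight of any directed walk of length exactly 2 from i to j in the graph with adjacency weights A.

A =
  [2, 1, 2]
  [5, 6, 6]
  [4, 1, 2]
A^⊗2 =
  [4, 3, 4]
  [7, 6, 7]
  [6, 3, 4]

Each entry (A^⊗2)_ij equals the minimum over all length-2 walks i = v_0 → v_1 → … → v_2 = j of Σ_t A[v_t][v_{t+1}]. For example, for (i, j) = (0, 2) we minimise over 3 possible intermediate vertex sequences; the minimum is 4, attained along the walk 0 → 0 → 2.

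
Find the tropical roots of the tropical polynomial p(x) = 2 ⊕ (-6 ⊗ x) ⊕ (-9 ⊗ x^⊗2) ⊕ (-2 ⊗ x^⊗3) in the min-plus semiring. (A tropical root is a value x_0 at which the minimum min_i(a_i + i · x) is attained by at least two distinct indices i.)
Roots: {-7, 3, 8}

Each tropical root is a break point of the lower envelope of the lines y = a_i + i · x (there are 4 lines, with slopes 0, 1, ..., 3). Only the lines that attain the minimum somewhere contribute to roots; other lines are dominated. Here the surviving (envelope) indices are i = 3, i = 2, i = 1, i = 0.
Intersections between consecutive envelope lines give the roots: for adjacent envelope indices i < j the intersection is x = (a_i − a_j) / (j − i). Reading off the sorted break points: {-7, 3, 8}.
Verification: at each break x_0, at least two indices attain the minimum of min_i(a_i + i · x_0).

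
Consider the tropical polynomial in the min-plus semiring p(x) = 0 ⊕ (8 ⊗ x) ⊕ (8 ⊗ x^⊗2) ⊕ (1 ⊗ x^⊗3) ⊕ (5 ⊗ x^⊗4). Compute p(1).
p(1) = 0

A tropical monomial a ⊗ x^⊗i evaluates to a + i · x. Evaluating each term at x = 1:
  Term 0 contributes 0 + 0 · 1 = 0
  Term 1 contributes 8 + 1 · 1 = 9
  Term 2 contributes 8 + 2 · 1 = 10
  Term 3 contributes 1 + 3 · 1 = 4
  Term 4 contributes 5 + 4 · 1 = 9
p(1) = ⊕ of these = min[0, 9, 10, 4, 9] = 0.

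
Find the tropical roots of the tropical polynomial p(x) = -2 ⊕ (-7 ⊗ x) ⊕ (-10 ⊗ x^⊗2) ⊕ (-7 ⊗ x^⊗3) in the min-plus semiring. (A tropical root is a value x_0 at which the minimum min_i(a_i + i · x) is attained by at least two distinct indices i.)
Roots: {-3, 3, 5}

Each tropical root is a break point of the lower envelope of the lines y = a_i + i · x (there are 4 lines, with slopes 0, 1, ..., 3). Only the lines that attain the minimum somewhere contribute to roots; other lines are dominated. Here the surviving (envelope) indices are i = 3, i = 2, i = 1, i = 0.
Intersections between consecutive envelope lines give the roots: for adjacent envelope indices i < j the intersection is x = (a_i − a_j) / (j − i). Reading off the sorted break points: {-3, 3, 5}.
Verification: at each break x_0, at least two indices attain the minimum of min_i(a_i + i · x_0).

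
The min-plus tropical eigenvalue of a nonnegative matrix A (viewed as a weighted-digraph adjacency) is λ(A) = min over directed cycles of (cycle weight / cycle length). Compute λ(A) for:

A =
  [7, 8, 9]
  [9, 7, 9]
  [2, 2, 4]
λ(A) = 4

Enumerate directed cycles and compute their means (weight / length). Sample:
  cycle 0 → 0: weight = 7, length = 1, mean = 7/1 ≈ 7.000
  cycle 1 → 1: weight = 7, length = 1, mean = 7/1 ≈ 7.000
  cycle 2 → 2: weight = 4, length = 1, mean = 4/1 ≈ 4.000
  cycle 0 → 1 → 0: weight = 17, length = 2, mean = 17/2 ≈ 8.500
  cycle 0 → 2 → 0: weight = 11, length = 2, mean = 11/2 ≈ 5.500
  cycle 1 → 0 → 1: weight = 17, length = 2, mean = 17/2 ≈ 8.500
Minimum mean = 4.000, attained e.g. along the cycle 2 → 2 with weight 4 and length 1. So λ(A) = 4/1 = 4.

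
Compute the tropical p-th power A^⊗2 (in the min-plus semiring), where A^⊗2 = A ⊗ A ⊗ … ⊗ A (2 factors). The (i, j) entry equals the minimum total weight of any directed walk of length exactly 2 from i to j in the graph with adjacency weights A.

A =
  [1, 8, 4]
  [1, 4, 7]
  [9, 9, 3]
A^⊗2 =
  [2, 9, 5]
  [2, 8, 5]
  [10, 12, 6]

Each entry (A^⊗2)_ij equals the minimum over all length-2 walks i = v_0 → v_1 → … → v_2 = j of Σ_t A[v_t][v_{t+1}]. For example, for (i, j) = (0, 2) we minimise over 3 possible intermediate vertex sequences; the minimum is 5, attained along the walk 0 → 0 → 2.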